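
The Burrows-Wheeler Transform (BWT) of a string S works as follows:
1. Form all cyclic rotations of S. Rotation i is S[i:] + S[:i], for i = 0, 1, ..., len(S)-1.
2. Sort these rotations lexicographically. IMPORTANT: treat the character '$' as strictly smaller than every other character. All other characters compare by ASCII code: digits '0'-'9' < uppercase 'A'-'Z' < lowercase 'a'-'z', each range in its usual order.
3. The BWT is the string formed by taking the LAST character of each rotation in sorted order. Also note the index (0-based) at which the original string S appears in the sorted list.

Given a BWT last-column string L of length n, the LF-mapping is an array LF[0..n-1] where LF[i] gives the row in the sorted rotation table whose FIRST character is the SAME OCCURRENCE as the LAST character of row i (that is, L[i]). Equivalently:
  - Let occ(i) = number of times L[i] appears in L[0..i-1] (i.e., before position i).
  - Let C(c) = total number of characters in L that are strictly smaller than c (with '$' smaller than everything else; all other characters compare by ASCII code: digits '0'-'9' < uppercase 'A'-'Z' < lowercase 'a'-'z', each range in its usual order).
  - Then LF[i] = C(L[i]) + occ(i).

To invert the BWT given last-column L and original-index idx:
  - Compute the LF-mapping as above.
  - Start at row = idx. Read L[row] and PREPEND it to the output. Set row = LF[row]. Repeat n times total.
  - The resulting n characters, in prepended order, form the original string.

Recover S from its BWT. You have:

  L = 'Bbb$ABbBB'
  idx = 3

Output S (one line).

LF mapping: 2 6 7 0 1 3 8 4 5
Walk LF starting at row 3, prepending L[row]:
  step 1: row=3, L[3]='$', prepend. Next row=LF[3]=0
  step 2: row=0, L[0]='B', prepend. Next row=LF[0]=2
  step 3: row=2, L[2]='b', prepend. Next row=LF[2]=7
  step 4: row=7, L[7]='B', prepend. Next row=LF[7]=4
  step 5: row=4, L[4]='A', prepend. Next row=LF[4]=1
  step 6: row=1, L[1]='b', prepend. Next row=LF[1]=6
  step 7: row=6, L[6]='b', prepend. Next row=LF[6]=8
  step 8: row=8, L[8]='B', prepend. Next row=LF[8]=5
  step 9: row=5, L[5]='B', prepend. Next row=LF[5]=3
Reversed output: BBbbABbB$

Answer: BBbbABbB$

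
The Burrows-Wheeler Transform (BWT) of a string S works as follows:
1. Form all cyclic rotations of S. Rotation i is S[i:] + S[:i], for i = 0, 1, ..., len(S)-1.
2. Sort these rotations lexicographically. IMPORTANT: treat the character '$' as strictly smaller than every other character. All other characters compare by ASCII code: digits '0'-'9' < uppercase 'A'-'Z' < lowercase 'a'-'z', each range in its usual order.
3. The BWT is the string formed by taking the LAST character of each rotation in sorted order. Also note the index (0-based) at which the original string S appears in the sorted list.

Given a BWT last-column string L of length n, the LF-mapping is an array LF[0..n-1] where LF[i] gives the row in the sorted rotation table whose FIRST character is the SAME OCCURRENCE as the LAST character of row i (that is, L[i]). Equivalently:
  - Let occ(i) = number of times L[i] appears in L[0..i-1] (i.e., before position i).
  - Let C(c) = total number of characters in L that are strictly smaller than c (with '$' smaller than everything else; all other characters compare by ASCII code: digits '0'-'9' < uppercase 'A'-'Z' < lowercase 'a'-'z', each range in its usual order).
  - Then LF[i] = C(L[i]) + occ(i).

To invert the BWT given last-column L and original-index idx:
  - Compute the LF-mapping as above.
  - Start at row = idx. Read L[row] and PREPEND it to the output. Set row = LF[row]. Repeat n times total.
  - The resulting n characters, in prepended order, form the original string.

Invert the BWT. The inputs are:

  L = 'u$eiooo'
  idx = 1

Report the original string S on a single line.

LF mapping: 6 0 1 2 3 4 5
Walk LF starting at row 1, prepending L[row]:
  step 1: row=1, L[1]='$', prepend. Next row=LF[1]=0
  step 2: row=0, L[0]='u', prepend. Next row=LF[0]=6
  step 3: row=6, L[6]='o', prepend. Next row=LF[6]=5
  step 4: row=5, L[5]='o', prepend. Next row=LF[5]=4
  step 5: row=4, L[4]='o', prepend. Next row=LF[4]=3
  step 6: row=3, L[3]='i', prepend. Next row=LF[3]=2
  step 7: row=2, L[2]='e', prepend. Next row=LF[2]=1
Reversed output: eiooou$

Answer: eiooou$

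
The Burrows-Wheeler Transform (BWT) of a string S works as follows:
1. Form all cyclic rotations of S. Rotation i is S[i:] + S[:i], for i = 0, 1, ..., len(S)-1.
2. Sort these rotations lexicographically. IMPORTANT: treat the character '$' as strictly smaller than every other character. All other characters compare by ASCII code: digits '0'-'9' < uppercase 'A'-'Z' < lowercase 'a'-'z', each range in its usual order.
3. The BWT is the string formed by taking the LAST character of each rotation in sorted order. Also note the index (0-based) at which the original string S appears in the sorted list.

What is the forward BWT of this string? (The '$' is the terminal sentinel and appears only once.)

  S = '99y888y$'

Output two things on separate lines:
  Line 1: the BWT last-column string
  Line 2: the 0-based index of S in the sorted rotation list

All 8 rotations (rotation i = S[i:]+S[:i]):
  rot[0] = 99y888y$
  rot[1] = 9y888y$9
  rot[2] = y888y$99
  rot[3] = 888y$99y
  rot[4] = 88y$99y8
  rot[5] = 8y$99y88
  rot[6] = y$99y888
  rot[7] = $99y888y
Sorted (with $ < everything):
  sorted[0] = $99y888y  (last char: 'y')
  sorted[1] = 888y$99y  (last char: 'y')
  sorted[2] = 88y$99y8  (last char: '8')
  sorted[3] = 8y$99y88  (last char: '8')
  sorted[4] = 99y888y$  (last char: '$')
  sorted[5] = 9y888y$9  (last char: '9')
  sorted[6] = y$99y888  (last char: '8')
  sorted[7] = y888y$99  (last char: '9')
Last column: yy88$989
Original string S is at sorted index 4

Answer: yy88$989
4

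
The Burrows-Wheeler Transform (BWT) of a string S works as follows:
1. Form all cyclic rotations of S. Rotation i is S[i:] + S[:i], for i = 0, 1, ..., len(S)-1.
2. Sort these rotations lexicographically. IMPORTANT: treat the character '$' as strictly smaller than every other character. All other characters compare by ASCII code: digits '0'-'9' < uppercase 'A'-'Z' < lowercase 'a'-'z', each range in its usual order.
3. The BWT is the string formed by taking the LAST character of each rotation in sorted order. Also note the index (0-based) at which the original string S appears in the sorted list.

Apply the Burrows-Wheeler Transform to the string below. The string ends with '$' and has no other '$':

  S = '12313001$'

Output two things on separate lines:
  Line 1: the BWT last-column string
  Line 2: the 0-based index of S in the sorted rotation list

Answer: 1300$3112
4

Derivation:
All 9 rotations (rotation i = S[i:]+S[:i]):
  rot[0] = 12313001$
  rot[1] = 2313001$1
  rot[2] = 313001$12
  rot[3] = 13001$123
  rot[4] = 3001$1231
  rot[5] = 001$12313
  rot[6] = 01$123130
  rot[7] = 1$1231300
  rot[8] = $12313001
Sorted (with $ < everything):
  sorted[0] = $12313001  (last char: '1')
  sorted[1] = 001$12313  (last char: '3')
  sorted[2] = 01$123130  (last char: '0')
  sorted[3] = 1$1231300  (last char: '0')
  sorted[4] = 12313001$  (last char: '$')
  sorted[5] = 13001$123  (last char: '3')
  sorted[6] = 2313001$1  (last char: '1')
  sorted[7] = 3001$1231  (last char: '1')
  sorted[8] = 313001$12  (last char: '2')
Last column: 1300$3112
Original string S is at sorted index 4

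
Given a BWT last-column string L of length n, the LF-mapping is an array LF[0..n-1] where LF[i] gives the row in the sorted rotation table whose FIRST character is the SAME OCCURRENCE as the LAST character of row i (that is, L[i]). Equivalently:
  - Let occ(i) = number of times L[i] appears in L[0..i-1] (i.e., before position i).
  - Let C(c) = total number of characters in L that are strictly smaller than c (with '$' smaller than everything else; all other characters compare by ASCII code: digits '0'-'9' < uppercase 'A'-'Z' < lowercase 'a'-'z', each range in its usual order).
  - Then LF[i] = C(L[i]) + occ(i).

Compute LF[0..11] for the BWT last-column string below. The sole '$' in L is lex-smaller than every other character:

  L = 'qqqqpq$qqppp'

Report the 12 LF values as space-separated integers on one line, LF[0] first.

Char counts: '$':1, 'p':4, 'q':7
C (first-col start): C('$')=0, C('p')=1, C('q')=5
L[0]='q': occ=0, LF[0]=C('q')+0=5+0=5
L[1]='q': occ=1, LF[1]=C('q')+1=5+1=6
L[2]='q': occ=2, LF[2]=C('q')+2=5+2=7
L[3]='q': occ=3, LF[3]=C('q')+3=5+3=8
L[4]='p': occ=0, LF[4]=C('p')+0=1+0=1
L[5]='q': occ=4, LF[5]=C('q')+4=5+4=9
L[6]='$': occ=0, LF[6]=C('$')+0=0+0=0
L[7]='q': occ=5, LF[7]=C('q')+5=5+5=10
L[8]='q': occ=6, LF[8]=C('q')+6=5+6=11
L[9]='p': occ=1, LF[9]=C('p')+1=1+1=2
L[10]='p': occ=2, LF[10]=C('p')+2=1+2=3
L[11]='p': occ=3, LF[11]=C('p')+3=1+3=4

Answer: 5 6 7 8 1 9 0 10 11 2 3 4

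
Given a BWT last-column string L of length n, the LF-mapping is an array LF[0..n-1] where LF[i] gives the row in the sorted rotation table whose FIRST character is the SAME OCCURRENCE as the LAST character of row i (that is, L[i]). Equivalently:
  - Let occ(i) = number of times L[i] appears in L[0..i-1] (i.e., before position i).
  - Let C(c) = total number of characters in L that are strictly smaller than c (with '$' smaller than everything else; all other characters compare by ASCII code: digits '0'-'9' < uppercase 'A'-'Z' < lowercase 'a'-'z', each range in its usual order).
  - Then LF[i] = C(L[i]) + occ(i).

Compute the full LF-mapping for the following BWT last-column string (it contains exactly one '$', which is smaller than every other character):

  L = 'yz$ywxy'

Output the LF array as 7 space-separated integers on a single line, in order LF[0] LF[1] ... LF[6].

Answer: 3 6 0 4 1 2 5

Derivation:
Char counts: '$':1, 'w':1, 'x':1, 'y':3, 'z':1
C (first-col start): C('$')=0, C('w')=1, C('x')=2, C('y')=3, C('z')=6
L[0]='y': occ=0, LF[0]=C('y')+0=3+0=3
L[1]='z': occ=0, LF[1]=C('z')+0=6+0=6
L[2]='$': occ=0, LF[2]=C('$')+0=0+0=0
L[3]='y': occ=1, LF[3]=C('y')+1=3+1=4
L[4]='w': occ=0, LF[4]=C('w')+0=1+0=1
L[5]='x': occ=0, LF[5]=C('x')+0=2+0=2
L[6]='y': occ=2, LF[6]=C('y')+2=3+2=5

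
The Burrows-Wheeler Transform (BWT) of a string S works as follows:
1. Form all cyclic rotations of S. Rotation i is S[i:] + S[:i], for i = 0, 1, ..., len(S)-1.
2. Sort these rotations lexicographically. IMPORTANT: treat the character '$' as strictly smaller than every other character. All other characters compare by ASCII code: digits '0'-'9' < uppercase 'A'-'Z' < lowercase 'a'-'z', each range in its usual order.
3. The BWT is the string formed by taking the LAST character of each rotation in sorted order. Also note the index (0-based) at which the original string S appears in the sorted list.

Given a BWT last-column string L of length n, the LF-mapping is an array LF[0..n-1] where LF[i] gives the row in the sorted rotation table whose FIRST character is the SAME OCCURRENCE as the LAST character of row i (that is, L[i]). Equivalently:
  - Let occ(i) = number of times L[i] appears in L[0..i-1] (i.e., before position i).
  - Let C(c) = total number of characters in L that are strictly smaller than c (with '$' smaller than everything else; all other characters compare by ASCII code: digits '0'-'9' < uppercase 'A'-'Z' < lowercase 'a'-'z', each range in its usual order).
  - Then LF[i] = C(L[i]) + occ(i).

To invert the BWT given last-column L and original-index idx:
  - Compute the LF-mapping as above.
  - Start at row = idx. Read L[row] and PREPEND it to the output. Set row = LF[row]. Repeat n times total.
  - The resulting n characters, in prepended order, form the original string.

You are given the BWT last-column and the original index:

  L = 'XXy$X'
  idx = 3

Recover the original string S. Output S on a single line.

Answer: XyXX$

Derivation:
LF mapping: 1 2 4 0 3
Walk LF starting at row 3, prepending L[row]:
  step 1: row=3, L[3]='$', prepend. Next row=LF[3]=0
  step 2: row=0, L[0]='X', prepend. Next row=LF[0]=1
  step 3: row=1, L[1]='X', prepend. Next row=LF[1]=2
  step 4: row=2, L[2]='y', prepend. Next row=LF[2]=4
  step 5: row=4, L[4]='X', prepend. Next row=LF[4]=3
Reversed output: XyXX$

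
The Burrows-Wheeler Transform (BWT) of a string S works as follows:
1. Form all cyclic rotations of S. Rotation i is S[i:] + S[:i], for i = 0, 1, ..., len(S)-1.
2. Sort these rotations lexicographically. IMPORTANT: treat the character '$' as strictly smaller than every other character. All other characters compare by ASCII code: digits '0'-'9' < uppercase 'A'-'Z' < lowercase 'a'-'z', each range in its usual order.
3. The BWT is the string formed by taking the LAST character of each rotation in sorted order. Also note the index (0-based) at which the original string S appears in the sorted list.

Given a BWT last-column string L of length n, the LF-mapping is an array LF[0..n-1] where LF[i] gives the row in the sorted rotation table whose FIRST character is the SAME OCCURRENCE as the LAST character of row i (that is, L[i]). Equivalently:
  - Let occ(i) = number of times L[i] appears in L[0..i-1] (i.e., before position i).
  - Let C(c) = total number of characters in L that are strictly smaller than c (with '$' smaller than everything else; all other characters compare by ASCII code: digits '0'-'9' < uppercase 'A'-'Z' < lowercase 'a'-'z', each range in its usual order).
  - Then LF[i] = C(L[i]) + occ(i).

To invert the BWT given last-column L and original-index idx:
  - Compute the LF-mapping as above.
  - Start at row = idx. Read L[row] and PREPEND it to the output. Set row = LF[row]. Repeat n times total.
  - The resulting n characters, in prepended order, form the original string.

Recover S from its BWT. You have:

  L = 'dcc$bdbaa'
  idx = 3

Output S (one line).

LF mapping: 7 5 6 0 3 8 4 1 2
Walk LF starting at row 3, prepending L[row]:
  step 1: row=3, L[3]='$', prepend. Next row=LF[3]=0
  step 2: row=0, L[0]='d', prepend. Next row=LF[0]=7
  step 3: row=7, L[7]='a', prepend. Next row=LF[7]=1
  step 4: row=1, L[1]='c', prepend. Next row=LF[1]=5
  step 5: row=5, L[5]='d', prepend. Next row=LF[5]=8
  step 6: row=8, L[8]='a', prepend. Next row=LF[8]=2
  step 7: row=2, L[2]='c', prepend. Next row=LF[2]=6
  step 8: row=6, L[6]='b', prepend. Next row=LF[6]=4
  step 9: row=4, L[4]='b', prepend. Next row=LF[4]=3
Reversed output: bbcadcad$

Answer: bbcadcad$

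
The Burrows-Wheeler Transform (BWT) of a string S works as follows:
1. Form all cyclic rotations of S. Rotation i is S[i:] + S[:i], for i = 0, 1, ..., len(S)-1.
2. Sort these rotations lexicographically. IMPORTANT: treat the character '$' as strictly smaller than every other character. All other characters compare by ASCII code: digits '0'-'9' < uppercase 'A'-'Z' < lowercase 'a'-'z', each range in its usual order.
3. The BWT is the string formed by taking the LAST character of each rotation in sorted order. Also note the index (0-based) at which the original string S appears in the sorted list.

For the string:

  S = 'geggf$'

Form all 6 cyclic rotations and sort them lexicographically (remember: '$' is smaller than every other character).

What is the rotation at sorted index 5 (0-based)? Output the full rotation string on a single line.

All 6 rotations (rotation i = S[i:]+S[:i]):
  rot[0] = geggf$
  rot[1] = eggf$g
  rot[2] = ggf$ge
  rot[3] = gf$geg
  rot[4] = f$gegg
  rot[5] = $geggf
Sorted (with $ < everything):
  sorted[0] = $geggf
  sorted[1] = eggf$g
  sorted[2] = f$gegg
  sorted[3] = geggf$
  sorted[4] = gf$geg
  sorted[5] = ggf$ge
sorted[5] = ggf$ge

Answer: ggf$ge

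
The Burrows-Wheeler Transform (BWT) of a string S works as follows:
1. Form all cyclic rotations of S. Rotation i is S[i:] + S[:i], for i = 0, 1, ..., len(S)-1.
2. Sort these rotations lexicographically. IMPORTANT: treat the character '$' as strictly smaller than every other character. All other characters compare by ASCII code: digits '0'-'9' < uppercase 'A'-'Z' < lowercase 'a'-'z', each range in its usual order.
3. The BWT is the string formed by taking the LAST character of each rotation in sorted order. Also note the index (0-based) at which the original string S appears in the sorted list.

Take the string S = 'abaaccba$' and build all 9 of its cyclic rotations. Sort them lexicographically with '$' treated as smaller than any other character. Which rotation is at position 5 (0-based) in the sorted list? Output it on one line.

All 9 rotations (rotation i = S[i:]+S[:i]):
  rot[0] = abaaccba$
  rot[1] = baaccba$a
  rot[2] = aaccba$ab
  rot[3] = accba$aba
  rot[4] = ccba$abaa
  rot[5] = cba$abaac
  rot[6] = ba$abaacc
  rot[7] = a$abaaccb
  rot[8] = $abaaccba
Sorted (with $ < everything):
  sorted[0] = $abaaccba
  sorted[1] = a$abaaccb
  sorted[2] = aaccba$ab
  sorted[3] = abaaccba$
  sorted[4] = accba$aba
  sorted[5] = ba$abaacc
  sorted[6] = baaccba$a
  sorted[7] = cba$abaac
  sorted[8] = ccba$abaa
sorted[5] = ba$abaacc

Answer: ba$abaacc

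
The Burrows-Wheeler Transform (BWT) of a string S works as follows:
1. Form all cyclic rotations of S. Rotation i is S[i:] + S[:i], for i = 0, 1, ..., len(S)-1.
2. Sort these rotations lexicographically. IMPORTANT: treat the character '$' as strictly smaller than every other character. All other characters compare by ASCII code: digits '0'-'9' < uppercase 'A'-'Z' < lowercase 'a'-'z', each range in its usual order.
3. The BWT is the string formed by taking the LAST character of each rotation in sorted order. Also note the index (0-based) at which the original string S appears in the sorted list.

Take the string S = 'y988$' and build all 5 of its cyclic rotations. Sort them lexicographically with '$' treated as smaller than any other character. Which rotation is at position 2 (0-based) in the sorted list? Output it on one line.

Answer: 88$y9

Derivation:
All 5 rotations (rotation i = S[i:]+S[:i]):
  rot[0] = y988$
  rot[1] = 988$y
  rot[2] = 88$y9
  rot[3] = 8$y98
  rot[4] = $y988
Sorted (with $ < everything):
  sorted[0] = $y988
  sorted[1] = 8$y98
  sorted[2] = 88$y9
  sorted[3] = 988$y
  sorted[4] = y988$
sorted[2] = 88$y9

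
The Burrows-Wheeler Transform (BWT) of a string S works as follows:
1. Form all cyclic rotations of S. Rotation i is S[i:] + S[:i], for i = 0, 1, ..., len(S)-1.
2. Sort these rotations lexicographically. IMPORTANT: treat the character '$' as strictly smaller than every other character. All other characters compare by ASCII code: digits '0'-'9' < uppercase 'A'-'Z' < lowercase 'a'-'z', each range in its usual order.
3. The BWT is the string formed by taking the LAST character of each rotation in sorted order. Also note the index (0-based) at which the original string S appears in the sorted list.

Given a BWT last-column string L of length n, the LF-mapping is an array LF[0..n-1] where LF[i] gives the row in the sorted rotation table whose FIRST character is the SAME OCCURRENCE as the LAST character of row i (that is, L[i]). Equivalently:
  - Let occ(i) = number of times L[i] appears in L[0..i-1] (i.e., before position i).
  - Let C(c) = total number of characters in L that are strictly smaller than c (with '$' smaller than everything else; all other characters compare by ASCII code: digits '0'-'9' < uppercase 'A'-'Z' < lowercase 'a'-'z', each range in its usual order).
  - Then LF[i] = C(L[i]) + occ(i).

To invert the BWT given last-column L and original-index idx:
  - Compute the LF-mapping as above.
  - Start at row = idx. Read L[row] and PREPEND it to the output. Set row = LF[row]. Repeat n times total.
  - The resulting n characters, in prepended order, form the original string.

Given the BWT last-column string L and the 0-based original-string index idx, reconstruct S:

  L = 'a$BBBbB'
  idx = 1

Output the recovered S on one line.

Answer: BBBBba$

Derivation:
LF mapping: 5 0 1 2 3 6 4
Walk LF starting at row 1, prepending L[row]:
  step 1: row=1, L[1]='$', prepend. Next row=LF[1]=0
  step 2: row=0, L[0]='a', prepend. Next row=LF[0]=5
  step 3: row=5, L[5]='b', prepend. Next row=LF[5]=6
  step 4: row=6, L[6]='B', prepend. Next row=LF[6]=4
  step 5: row=4, L[4]='B', prepend. Next row=LF[4]=3
  step 6: row=3, L[3]='B', prepend. Next row=LF[3]=2
  step 7: row=2, L[2]='B', prepend. Next row=LF[2]=1
Reversed output: BBBBba$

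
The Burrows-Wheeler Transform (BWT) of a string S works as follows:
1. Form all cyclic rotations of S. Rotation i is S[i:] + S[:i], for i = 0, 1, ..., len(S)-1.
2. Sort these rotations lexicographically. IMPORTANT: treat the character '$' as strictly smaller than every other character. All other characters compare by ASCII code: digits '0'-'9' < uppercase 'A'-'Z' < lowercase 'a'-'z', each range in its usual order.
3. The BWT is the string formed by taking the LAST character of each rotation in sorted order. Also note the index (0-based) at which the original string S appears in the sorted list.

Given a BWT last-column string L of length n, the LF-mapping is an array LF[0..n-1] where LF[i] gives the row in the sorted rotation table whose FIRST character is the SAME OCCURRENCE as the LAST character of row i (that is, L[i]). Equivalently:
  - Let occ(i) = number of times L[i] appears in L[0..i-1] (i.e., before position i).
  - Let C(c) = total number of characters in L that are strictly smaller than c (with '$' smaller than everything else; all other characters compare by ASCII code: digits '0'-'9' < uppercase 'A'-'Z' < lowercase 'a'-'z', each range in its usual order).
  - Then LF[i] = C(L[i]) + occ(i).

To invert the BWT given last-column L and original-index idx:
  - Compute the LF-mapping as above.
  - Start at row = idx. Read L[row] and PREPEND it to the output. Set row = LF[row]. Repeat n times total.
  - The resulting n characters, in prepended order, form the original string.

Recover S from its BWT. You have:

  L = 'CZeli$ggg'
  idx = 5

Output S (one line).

Answer: giggleZC$

Derivation:
LF mapping: 1 2 3 8 7 0 4 5 6
Walk LF starting at row 5, prepending L[row]:
  step 1: row=5, L[5]='$', prepend. Next row=LF[5]=0
  step 2: row=0, L[0]='C', prepend. Next row=LF[0]=1
  step 3: row=1, L[1]='Z', prepend. Next row=LF[1]=2
  step 4: row=2, L[2]='e', prepend. Next row=LF[2]=3
  step 5: row=3, L[3]='l', prepend. Next row=LF[3]=8
  step 6: row=8, L[8]='g', prepend. Next row=LF[8]=6
  step 7: row=6, L[6]='g', prepend. Next row=LF[6]=4
  step 8: row=4, L[4]='i', prepend. Next row=LF[4]=7
  step 9: row=7, L[7]='g', prepend. Next row=LF[7]=5
Reversed output: giggleZC$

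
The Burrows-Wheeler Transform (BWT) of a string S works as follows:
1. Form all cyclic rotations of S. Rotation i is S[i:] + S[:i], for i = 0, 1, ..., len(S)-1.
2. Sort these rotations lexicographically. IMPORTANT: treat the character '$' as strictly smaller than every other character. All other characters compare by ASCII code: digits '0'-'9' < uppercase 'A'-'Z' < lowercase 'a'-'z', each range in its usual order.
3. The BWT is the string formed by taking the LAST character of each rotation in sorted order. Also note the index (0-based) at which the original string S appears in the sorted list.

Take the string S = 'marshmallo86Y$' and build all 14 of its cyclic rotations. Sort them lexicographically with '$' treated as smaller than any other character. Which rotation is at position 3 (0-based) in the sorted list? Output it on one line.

All 14 rotations (rotation i = S[i:]+S[:i]):
  rot[0] = marshmallo86Y$
  rot[1] = arshmallo86Y$m
  rot[2] = rshmallo86Y$ma
  rot[3] = shmallo86Y$mar
  rot[4] = hmallo86Y$mars
  rot[5] = mallo86Y$marsh
  rot[6] = allo86Y$marshm
  rot[7] = llo86Y$marshma
  rot[8] = lo86Y$marshmal
  rot[9] = o86Y$marshmall
  rot[10] = 86Y$marshmallo
  rot[11] = 6Y$marshmallo8
  rot[12] = Y$marshmallo86
  rot[13] = $marshmallo86Y
Sorted (with $ < everything):
  sorted[0] = $marshmallo86Y
  sorted[1] = 6Y$marshmallo8
  sorted[2] = 86Y$marshmallo
  sorted[3] = Y$marshmallo86
  sorted[4] = allo86Y$marshm
  sorted[5] = arshmallo86Y$m
  sorted[6] = hmallo86Y$mars
  sorted[7] = llo86Y$marshma
  sorted[8] = lo86Y$marshmal
  sorted[9] = mallo86Y$marsh
  sorted[10] = marshmallo86Y$
  sorted[11] = o86Y$marshmall
  sorted[12] = rshmallo86Y$ma
  sorted[13] = shmallo86Y$mar
sorted[3] = Y$marshmallo86

Answer: Y$marshmallo86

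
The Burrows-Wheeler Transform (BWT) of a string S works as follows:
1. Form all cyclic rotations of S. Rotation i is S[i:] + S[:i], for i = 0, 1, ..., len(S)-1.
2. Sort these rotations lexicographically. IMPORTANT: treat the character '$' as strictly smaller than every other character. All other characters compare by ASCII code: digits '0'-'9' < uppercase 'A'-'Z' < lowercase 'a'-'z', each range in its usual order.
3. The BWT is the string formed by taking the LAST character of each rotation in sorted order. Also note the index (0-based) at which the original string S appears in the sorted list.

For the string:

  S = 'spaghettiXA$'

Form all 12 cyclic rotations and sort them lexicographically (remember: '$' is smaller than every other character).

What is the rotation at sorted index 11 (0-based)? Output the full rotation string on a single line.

All 12 rotations (rotation i = S[i:]+S[:i]):
  rot[0] = spaghettiXA$
  rot[1] = paghettiXA$s
  rot[2] = aghettiXA$sp
  rot[3] = ghettiXA$spa
  rot[4] = hettiXA$spag
  rot[5] = ettiXA$spagh
  rot[6] = ttiXA$spaghe
  rot[7] = tiXA$spaghet
  rot[8] = iXA$spaghett
  rot[9] = XA$spaghetti
  rot[10] = A$spaghettiX
  rot[11] = $spaghettiXA
Sorted (with $ < everything):
  sorted[0] = $spaghettiXA
  sorted[1] = A$spaghettiX
  sorted[2] = XA$spaghetti
  sorted[3] = aghettiXA$sp
  sorted[4] = ettiXA$spagh
  sorted[5] = ghettiXA$spa
  sorted[6] = hettiXA$spag
  sorted[7] = iXA$spaghett
  sorted[8] = paghettiXA$s
  sorted[9] = spaghettiXA$
  sorted[10] = tiXA$spaghet
  sorted[11] = ttiXA$spaghe
sorted[11] = ttiXA$spaghe

Answer: ttiXA$spaghe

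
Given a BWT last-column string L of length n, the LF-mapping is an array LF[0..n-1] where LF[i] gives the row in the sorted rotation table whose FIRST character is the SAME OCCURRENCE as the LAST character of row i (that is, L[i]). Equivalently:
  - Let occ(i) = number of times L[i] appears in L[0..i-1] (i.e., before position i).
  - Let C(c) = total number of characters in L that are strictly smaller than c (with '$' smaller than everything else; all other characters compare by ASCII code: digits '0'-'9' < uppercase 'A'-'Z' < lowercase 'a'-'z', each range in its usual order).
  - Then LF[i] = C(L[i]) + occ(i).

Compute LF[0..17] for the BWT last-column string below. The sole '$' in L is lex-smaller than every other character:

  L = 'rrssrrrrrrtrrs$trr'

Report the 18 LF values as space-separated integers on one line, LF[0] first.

Answer: 1 2 13 14 3 4 5 6 7 8 16 9 10 15 0 17 11 12

Derivation:
Char counts: '$':1, 'r':12, 's':3, 't':2
C (first-col start): C('$')=0, C('r')=1, C('s')=13, C('t')=16
L[0]='r': occ=0, LF[0]=C('r')+0=1+0=1
L[1]='r': occ=1, LF[1]=C('r')+1=1+1=2
L[2]='s': occ=0, LF[2]=C('s')+0=13+0=13
L[3]='s': occ=1, LF[3]=C('s')+1=13+1=14
L[4]='r': occ=2, LF[4]=C('r')+2=1+2=3
L[5]='r': occ=3, LF[5]=C('r')+3=1+3=4
L[6]='r': occ=4, LF[6]=C('r')+4=1+4=5
L[7]='r': occ=5, LF[7]=C('r')+5=1+5=6
L[8]='r': occ=6, LF[8]=C('r')+6=1+6=7
L[9]='r': occ=7, LF[9]=C('r')+7=1+7=8
L[10]='t': occ=0, LF[10]=C('t')+0=16+0=16
L[11]='r': occ=8, LF[11]=C('r')+8=1+8=9
L[12]='r': occ=9, LF[12]=C('r')+9=1+9=10
L[13]='s': occ=2, LF[13]=C('s')+2=13+2=15
L[14]='$': occ=0, LF[14]=C('$')+0=0+0=0
L[15]='t': occ=1, LF[15]=C('t')+1=16+1=17
L[16]='r': occ=10, LF[16]=C('r')+10=1+10=11
L[17]='r': occ=11, LF[17]=C('r')+11=1+11=12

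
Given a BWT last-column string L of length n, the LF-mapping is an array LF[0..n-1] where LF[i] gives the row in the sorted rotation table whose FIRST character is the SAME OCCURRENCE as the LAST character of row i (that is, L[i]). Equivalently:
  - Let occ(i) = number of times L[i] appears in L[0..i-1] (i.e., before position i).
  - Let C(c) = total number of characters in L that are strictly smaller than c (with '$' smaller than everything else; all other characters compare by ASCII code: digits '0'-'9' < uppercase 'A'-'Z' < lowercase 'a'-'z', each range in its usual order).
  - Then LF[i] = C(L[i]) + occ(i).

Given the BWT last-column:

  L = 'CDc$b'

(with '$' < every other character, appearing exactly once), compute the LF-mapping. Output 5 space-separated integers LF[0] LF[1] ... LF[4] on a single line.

Char counts: '$':1, 'C':1, 'D':1, 'b':1, 'c':1
C (first-col start): C('$')=0, C('C')=1, C('D')=2, C('b')=3, C('c')=4
L[0]='C': occ=0, LF[0]=C('C')+0=1+0=1
L[1]='D': occ=0, LF[1]=C('D')+0=2+0=2
L[2]='c': occ=0, LF[2]=C('c')+0=4+0=4
L[3]='$': occ=0, LF[3]=C('$')+0=0+0=0
L[4]='b': occ=0, LF[4]=C('b')+0=3+0=3

Answer: 1 2 4 0 3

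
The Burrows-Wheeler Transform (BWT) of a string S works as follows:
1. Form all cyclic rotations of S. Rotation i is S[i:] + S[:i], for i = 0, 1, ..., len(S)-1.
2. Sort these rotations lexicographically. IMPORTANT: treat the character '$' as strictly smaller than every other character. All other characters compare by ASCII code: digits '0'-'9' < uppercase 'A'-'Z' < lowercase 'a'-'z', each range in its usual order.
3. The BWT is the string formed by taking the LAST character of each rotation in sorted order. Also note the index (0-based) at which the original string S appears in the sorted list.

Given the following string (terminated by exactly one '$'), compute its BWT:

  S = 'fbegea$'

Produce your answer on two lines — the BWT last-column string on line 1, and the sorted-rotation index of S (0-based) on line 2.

All 7 rotations (rotation i = S[i:]+S[:i]):
  rot[0] = fbegea$
  rot[1] = begea$f
  rot[2] = egea$fb
  rot[3] = gea$fbe
  rot[4] = ea$fbeg
  rot[5] = a$fbege
  rot[6] = $fbegea
Sorted (with $ < everything):
  sorted[0] = $fbegea  (last char: 'a')
  sorted[1] = a$fbege  (last char: 'e')
  sorted[2] = begea$f  (last char: 'f')
  sorted[3] = ea$fbeg  (last char: 'g')
  sorted[4] = egea$fb  (last char: 'b')
  sorted[5] = fbegea$  (last char: '$')
  sorted[6] = gea$fbe  (last char: 'e')
Last column: aefgb$e
Original string S is at sorted index 5

Answer: aefgb$e
5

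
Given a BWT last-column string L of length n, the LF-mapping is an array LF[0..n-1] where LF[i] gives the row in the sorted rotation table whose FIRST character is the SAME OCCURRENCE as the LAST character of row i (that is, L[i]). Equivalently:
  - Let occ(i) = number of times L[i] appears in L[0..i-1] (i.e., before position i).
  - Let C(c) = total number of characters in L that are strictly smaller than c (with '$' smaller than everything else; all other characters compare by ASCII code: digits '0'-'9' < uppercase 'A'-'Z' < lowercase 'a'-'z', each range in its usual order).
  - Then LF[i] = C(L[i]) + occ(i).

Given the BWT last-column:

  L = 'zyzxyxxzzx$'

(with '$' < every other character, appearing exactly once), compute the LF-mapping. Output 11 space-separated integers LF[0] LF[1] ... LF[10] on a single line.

Char counts: '$':1, 'x':4, 'y':2, 'z':4
C (first-col start): C('$')=0, C('x')=1, C('y')=5, C('z')=7
L[0]='z': occ=0, LF[0]=C('z')+0=7+0=7
L[1]='y': occ=0, LF[1]=C('y')+0=5+0=5
L[2]='z': occ=1, LF[2]=C('z')+1=7+1=8
L[3]='x': occ=0, LF[3]=C('x')+0=1+0=1
L[4]='y': occ=1, LF[4]=C('y')+1=5+1=6
L[5]='x': occ=1, LF[5]=C('x')+1=1+1=2
L[6]='x': occ=2, LF[6]=C('x')+2=1+2=3
L[7]='z': occ=2, LF[7]=C('z')+2=7+2=9
L[8]='z': occ=3, LF[8]=C('z')+3=7+3=10
L[9]='x': occ=3, LF[9]=C('x')+3=1+3=4
L[10]='$': occ=0, LF[10]=C('$')+0=0+0=0

Answer: 7 5 8 1 6 2 3 9 10 4 0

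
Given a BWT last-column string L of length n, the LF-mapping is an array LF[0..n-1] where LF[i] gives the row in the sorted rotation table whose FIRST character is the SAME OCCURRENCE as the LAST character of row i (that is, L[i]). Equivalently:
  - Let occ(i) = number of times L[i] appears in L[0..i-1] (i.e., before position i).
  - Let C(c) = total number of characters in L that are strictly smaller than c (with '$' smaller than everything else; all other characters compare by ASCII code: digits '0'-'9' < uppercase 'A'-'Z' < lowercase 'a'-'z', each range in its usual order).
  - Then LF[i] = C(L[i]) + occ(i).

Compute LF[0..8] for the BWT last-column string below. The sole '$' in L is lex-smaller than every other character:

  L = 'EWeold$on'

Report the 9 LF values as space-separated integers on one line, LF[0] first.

Answer: 1 2 4 7 5 3 0 8 6

Derivation:
Char counts: '$':1, 'E':1, 'W':1, 'd':1, 'e':1, 'l':1, 'n':1, 'o':2
C (first-col start): C('$')=0, C('E')=1, C('W')=2, C('d')=3, C('e')=4, C('l')=5, C('n')=6, C('o')=7
L[0]='E': occ=0, LF[0]=C('E')+0=1+0=1
L[1]='W': occ=0, LF[1]=C('W')+0=2+0=2
L[2]='e': occ=0, LF[2]=C('e')+0=4+0=4
L[3]='o': occ=0, LF[3]=C('o')+0=7+0=7
L[4]='l': occ=0, LF[4]=C('l')+0=5+0=5
L[5]='d': occ=0, LF[5]=C('d')+0=3+0=3
L[6]='$': occ=0, LF[6]=C('$')+0=0+0=0
L[7]='o': occ=1, LF[7]=C('o')+1=7+1=8
L[8]='n': occ=0, LF[8]=C('n')+0=6+0=6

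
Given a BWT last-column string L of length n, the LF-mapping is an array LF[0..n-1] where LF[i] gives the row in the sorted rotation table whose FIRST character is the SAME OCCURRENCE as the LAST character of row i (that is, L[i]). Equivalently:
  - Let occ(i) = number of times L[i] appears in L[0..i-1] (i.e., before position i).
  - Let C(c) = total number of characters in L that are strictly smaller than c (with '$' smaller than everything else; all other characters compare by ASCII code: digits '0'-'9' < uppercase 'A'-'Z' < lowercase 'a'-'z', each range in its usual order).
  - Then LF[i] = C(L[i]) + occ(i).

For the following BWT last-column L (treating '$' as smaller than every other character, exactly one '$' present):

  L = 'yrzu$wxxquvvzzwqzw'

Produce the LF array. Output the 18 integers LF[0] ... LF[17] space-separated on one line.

Char counts: '$':1, 'q':2, 'r':1, 'u':2, 'v':2, 'w':3, 'x':2, 'y':1, 'z':4
C (first-col start): C('$')=0, C('q')=1, C('r')=3, C('u')=4, C('v')=6, C('w')=8, C('x')=11, C('y')=13, C('z')=14
L[0]='y': occ=0, LF[0]=C('y')+0=13+0=13
L[1]='r': occ=0, LF[1]=C('r')+0=3+0=3
L[2]='z': occ=0, LF[2]=C('z')+0=14+0=14
L[3]='u': occ=0, LF[3]=C('u')+0=4+0=4
L[4]='$': occ=0, LF[4]=C('$')+0=0+0=0
L[5]='w': occ=0, LF[5]=C('w')+0=8+0=8
L[6]='x': occ=0, LF[6]=C('x')+0=11+0=11
L[7]='x': occ=1, LF[7]=C('x')+1=11+1=12
L[8]='q': occ=0, LF[8]=C('q')+0=1+0=1
L[9]='u': occ=1, LF[9]=C('u')+1=4+1=5
L[10]='v': occ=0, LF[10]=C('v')+0=6+0=6
L[11]='v': occ=1, LF[11]=C('v')+1=6+1=7
L[12]='z': occ=1, LF[12]=C('z')+1=14+1=15
L[13]='z': occ=2, LF[13]=C('z')+2=14+2=16
L[14]='w': occ=1, LF[14]=C('w')+1=8+1=9
L[15]='q': occ=1, LF[15]=C('q')+1=1+1=2
L[16]='z': occ=3, LF[16]=C('z')+3=14+3=17
L[17]='w': occ=2, LF[17]=C('w')+2=8+2=10

Answer: 13 3 14 4 0 8 11 12 1 5 6 7 15 16 9 2 17 10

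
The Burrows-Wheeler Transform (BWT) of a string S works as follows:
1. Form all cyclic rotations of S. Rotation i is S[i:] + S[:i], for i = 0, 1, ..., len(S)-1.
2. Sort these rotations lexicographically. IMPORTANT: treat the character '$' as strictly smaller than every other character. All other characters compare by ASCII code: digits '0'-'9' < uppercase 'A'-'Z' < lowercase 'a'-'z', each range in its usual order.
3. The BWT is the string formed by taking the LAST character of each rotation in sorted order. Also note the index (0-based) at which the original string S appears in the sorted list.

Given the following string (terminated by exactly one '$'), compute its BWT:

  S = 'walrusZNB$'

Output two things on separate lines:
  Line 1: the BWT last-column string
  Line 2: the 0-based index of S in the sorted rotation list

Answer: BNZswalur$
9

Derivation:
All 10 rotations (rotation i = S[i:]+S[:i]):
  rot[0] = walrusZNB$
  rot[1] = alrusZNB$w
  rot[2] = lrusZNB$wa
  rot[3] = rusZNB$wal
  rot[4] = usZNB$walr
  rot[5] = sZNB$walru
  rot[6] = ZNB$walrus
  rot[7] = NB$walrusZ
  rot[8] = B$walrusZN
  rot[9] = $walrusZNB
Sorted (with $ < everything):
  sorted[0] = $walrusZNB  (last char: 'B')
  sorted[1] = B$walrusZN  (last char: 'N')
  sorted[2] = NB$walrusZ  (last char: 'Z')
  sorted[3] = ZNB$walrus  (last char: 's')
  sorted[4] = alrusZNB$w  (last char: 'w')
  sorted[5] = lrusZNB$wa  (last char: 'a')
  sorted[6] = rusZNB$wal  (last char: 'l')
  sorted[7] = sZNB$walru  (last char: 'u')
  sorted[8] = usZNB$walr  (last char: 'r')
  sorted[9] = walrusZNB$  (last char: '$')
Last column: BNZswalur$
Original string S is at sorted index 9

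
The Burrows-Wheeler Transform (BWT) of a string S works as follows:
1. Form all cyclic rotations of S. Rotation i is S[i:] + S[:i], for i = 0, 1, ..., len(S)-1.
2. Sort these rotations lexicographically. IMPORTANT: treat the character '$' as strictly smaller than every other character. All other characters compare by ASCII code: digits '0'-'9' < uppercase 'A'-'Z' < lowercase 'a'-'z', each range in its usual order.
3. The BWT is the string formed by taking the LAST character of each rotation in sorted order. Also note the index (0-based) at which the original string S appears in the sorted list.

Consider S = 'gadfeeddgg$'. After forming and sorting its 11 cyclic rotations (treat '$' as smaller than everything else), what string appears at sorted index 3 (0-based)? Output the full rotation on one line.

Answer: dfeeddgg$ga

Derivation:
All 11 rotations (rotation i = S[i:]+S[:i]):
  rot[0] = gadfeeddgg$
  rot[1] = adfeeddgg$g
  rot[2] = dfeeddgg$ga
  rot[3] = feeddgg$gad
  rot[4] = eeddgg$gadf
  rot[5] = eddgg$gadfe
  rot[6] = ddgg$gadfee
  rot[7] = dgg$gadfeed
  rot[8] = gg$gadfeedd
  rot[9] = g$gadfeeddg
  rot[10] = $gadfeeddgg
Sorted (with $ < everything):
  sorted[0] = $gadfeeddgg
  sorted[1] = adfeeddgg$g
  sorted[2] = ddgg$gadfee
  sorted[3] = dfeeddgg$ga
  sorted[4] = dgg$gadfeed
  sorted[5] = eddgg$gadfe
  sorted[6] = eeddgg$gadf
  sorted[7] = feeddgg$gad
  sorted[8] = g$gadfeeddg
  sorted[9] = gadfeeddgg$
  sorted[10] = gg$gadfeedd
sorted[3] = dfeeddgg$ga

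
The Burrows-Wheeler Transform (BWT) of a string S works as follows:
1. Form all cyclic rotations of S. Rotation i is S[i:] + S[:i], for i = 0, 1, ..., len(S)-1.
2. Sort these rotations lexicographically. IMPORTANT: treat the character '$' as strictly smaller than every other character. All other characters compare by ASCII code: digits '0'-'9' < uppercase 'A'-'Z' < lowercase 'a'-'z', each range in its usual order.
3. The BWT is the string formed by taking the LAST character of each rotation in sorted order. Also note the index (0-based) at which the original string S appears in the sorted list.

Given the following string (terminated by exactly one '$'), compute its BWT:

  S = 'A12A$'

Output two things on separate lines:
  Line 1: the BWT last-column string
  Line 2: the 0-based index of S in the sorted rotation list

All 5 rotations (rotation i = S[i:]+S[:i]):
  rot[0] = A12A$
  rot[1] = 12A$A
  rot[2] = 2A$A1
  rot[3] = A$A12
  rot[4] = $A12A
Sorted (with $ < everything):
  sorted[0] = $A12A  (last char: 'A')
  sorted[1] = 12A$A  (last char: 'A')
  sorted[2] = 2A$A1  (last char: '1')
  sorted[3] = A$A12  (last char: '2')
  sorted[4] = A12A$  (last char: '$')
Last column: AA12$
Original string S is at sorted index 4

Answer: AA12$
4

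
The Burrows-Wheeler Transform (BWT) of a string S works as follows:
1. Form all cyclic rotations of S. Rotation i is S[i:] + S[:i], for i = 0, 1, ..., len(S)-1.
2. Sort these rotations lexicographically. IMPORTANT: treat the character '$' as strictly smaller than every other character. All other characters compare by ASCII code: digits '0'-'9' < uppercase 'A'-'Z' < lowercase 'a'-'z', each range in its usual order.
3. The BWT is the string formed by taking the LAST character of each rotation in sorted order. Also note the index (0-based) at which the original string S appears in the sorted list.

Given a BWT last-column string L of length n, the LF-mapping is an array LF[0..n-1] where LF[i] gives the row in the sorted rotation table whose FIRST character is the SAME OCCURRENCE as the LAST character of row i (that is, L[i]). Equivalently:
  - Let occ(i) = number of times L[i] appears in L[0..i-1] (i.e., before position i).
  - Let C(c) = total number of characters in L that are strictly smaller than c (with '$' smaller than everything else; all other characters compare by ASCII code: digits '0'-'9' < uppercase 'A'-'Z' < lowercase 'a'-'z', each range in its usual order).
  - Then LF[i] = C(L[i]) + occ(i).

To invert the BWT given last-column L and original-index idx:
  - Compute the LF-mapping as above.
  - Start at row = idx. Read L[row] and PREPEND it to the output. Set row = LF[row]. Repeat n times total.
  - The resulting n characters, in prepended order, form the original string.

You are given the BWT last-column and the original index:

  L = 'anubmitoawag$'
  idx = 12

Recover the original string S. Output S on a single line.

LF mapping: 1 8 11 4 7 6 10 9 2 12 3 5 0
Walk LF starting at row 12, prepending L[row]:
  step 1: row=12, L[12]='$', prepend. Next row=LF[12]=0
  step 2: row=0, L[0]='a', prepend. Next row=LF[0]=1
  step 3: row=1, L[1]='n', prepend. Next row=LF[1]=8
  step 4: row=8, L[8]='a', prepend. Next row=LF[8]=2
  step 5: row=2, L[2]='u', prepend. Next row=LF[2]=11
  step 6: row=11, L[11]='g', prepend. Next row=LF[11]=5
  step 7: row=5, L[5]='i', prepend. Next row=LF[5]=6
  step 8: row=6, L[6]='t', prepend. Next row=LF[6]=10
  step 9: row=10, L[10]='a', prepend. Next row=LF[10]=3
  step 10: row=3, L[3]='b', prepend. Next row=LF[3]=4
  step 11: row=4, L[4]='m', prepend. Next row=LF[4]=7
  step 12: row=7, L[7]='o', prepend. Next row=LF[7]=9
  step 13: row=9, L[9]='w', prepend. Next row=LF[9]=12
Reversed output: wombatiguana$

Answer: wombatiguana$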